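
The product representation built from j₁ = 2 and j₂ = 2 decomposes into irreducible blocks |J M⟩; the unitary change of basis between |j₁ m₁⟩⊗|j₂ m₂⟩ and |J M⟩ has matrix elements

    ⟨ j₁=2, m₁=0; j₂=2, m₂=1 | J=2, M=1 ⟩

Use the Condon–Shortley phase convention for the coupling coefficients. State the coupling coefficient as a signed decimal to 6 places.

√[5·2!2!2!/7! · 2!2!3!1!3!1!] = √(8/7)
  +(−1)^1/∏(1,1,1,2,1,0)! = -1/2  (running -1/2)
  +(−1)^2/∏(2,0,0,1,2,1)! = 1/4  (running -1/4)
⟨..|..⟩ = √(8/7)·(-1/4) = -0.267261

−√(1/14) ≈ -0.267261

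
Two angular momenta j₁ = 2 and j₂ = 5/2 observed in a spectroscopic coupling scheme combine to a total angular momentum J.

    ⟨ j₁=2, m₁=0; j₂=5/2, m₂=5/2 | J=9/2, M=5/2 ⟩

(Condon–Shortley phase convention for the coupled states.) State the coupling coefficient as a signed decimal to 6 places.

+√(1/6) = +0.408248

j₁+j₂−J=0  J+j₁−j₂=4  J−j₁+j₂=5  j₁+j₂+J+1=10
(j₁±m₁, j₂±m₂, J±M) = (2,2,5,0,7,2)
P² = 38400
sum k=0..0:
  [0] +1/480 = 1/480
S = 1/480
C² = P²·S² = 1/6 ; C = +0.408248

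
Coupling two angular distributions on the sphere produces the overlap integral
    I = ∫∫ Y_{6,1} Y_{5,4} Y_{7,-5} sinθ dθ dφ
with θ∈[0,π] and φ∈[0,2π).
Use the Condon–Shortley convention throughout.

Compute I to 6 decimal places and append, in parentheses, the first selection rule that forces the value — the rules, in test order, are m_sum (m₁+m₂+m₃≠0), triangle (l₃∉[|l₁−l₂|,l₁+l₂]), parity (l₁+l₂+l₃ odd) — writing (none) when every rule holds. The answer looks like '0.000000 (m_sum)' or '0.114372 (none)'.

Checks pass: Σm=0; 18 even; l₃=7∈[1,11].
(2·6+1)(2·5+1)(2·7+1) = 2145
Δ: 4! 8! 6! / 19! → 1/174594420
sum: t=0:+1/4147200 t=1:−1/207360 t=2:+1/82944 t=3:−1/207360 t=4:+1/4147200 = 1/345600
3j²(6 5 7; 0 0 0) = Δ·Π!·Σ² = 420/46189  (sign -1)
sum: t=3:−1/6220800 t=4:+1/14515200 = -1/10886400
3j²(6 5 7; 1 4 -5) = Δ·Π!·Σ² = 128/12597  (sign -1)
combine: 4πI² = 2145·420/46189·128/12597 = 268800/1356277
take √, sign +1: I = 0.12558434
No selection rule forces the value: the integral is nonzero (none).

0.125584 (none)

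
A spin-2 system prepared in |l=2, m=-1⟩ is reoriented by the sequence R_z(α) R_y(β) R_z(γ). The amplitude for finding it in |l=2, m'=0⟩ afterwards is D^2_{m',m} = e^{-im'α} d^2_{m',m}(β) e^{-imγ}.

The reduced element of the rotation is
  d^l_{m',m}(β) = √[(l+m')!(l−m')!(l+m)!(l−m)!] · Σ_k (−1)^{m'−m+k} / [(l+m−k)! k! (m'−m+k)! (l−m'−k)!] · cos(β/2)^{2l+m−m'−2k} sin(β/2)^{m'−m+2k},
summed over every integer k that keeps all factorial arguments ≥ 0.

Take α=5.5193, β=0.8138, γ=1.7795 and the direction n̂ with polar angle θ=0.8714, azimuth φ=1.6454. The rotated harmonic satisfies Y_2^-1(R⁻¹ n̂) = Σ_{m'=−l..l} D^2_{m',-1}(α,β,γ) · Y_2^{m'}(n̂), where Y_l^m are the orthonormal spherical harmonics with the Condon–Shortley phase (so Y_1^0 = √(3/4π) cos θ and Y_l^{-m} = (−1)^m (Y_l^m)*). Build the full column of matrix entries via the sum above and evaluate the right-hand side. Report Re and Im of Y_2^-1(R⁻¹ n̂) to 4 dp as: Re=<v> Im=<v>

Re=0.0149 Im=-0.0161

Need the full column D^2_{m',-1} for m'=−2..2 at α=5.5193, β=0.8138, γ=1.7795.
cos(β/2)=0.918352, sin(β/2)=0.395764
d^2_{-2,-1}: single k=1 term ⇒ +0.613048;  D = +0.593726+0.152697i
d^2_{-1,-1}: k∈[0..1] ⇒ +0.711274 -0.396290 = +0.314984;  D = +0.166027+0.267675i
d^2_{0,-1}: k∈[0..1] ⇒ -0.750827 +0.139442 = -0.611385;  D = +0.126674-0.598118i
d^2_{1,-1}: k∈[0..1] ⇒ +0.396290 -0.024533 = +0.371757;  D = -0.307200+0.209360i
d^2_{2,-1}: single k=0 term ⇒ -0.113854;  D = +0.112295+0.018777i
Y_2^{m'}(θ=0.8714,φ=1.6454) and Σ D·Y over m':
  (+0.5937+0.1527i)·(-0.2237+0.0336i)  (+0.1660+0.2677i)·(-0.0284-0.3795i)  (+0.1267-0.5981i)·(+0.0767+0.0000i)  (-0.3072+0.2094i)·(+0.0284-0.3795i)  (+0.1123+0.0188i)·(-0.2237-0.0336i)
Y_2^-1(R⁻¹ n̂) = +0.014911-0.016134i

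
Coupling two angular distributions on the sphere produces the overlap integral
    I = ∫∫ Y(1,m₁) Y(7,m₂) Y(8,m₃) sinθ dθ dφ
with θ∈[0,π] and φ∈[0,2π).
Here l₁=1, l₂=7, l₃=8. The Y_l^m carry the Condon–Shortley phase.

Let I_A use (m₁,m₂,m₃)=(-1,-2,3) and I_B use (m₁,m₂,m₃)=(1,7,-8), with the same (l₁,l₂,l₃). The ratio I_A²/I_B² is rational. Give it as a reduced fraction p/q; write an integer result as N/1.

11/24

l's match ⇒ only the (l;m) 3-j factors differ between A and B.
A: triangle coeff Δ(1,7,8) = 1/2040; Σ_t [0,0]: t=0:+1/87091200 = 1/87091200; (3j)²=11/408 [(1 7 8; -1 -2 3)], sign=-1
B: triangle coeff Δ(1,7,8) = 1/2040; Σ_t [0,0]: t=0:+1/174356582400 = 1/174356582400; (3j)²=1/17 [(1 7 8; 1 7 -8)], sign=+1
I_A²/I_B² = (11/408)/(1/17) = 11/24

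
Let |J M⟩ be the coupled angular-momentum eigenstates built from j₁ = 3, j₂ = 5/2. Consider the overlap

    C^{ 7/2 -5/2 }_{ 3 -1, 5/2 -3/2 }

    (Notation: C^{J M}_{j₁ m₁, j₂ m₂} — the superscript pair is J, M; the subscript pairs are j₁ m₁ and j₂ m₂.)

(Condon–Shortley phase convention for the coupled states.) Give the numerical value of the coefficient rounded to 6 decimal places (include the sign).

-0.398410  (= −√(10/63))

triangle: 2!*4!*3!/10! = 288/3628800
(j±m)!: 2!*4!*1!*4!*1!*6! = 829440
prefactor² = (2J+1)*Δ*N² = 18432/35
  k=0: +1/(0!*2!*4!*1!*0!*2!) = 1/96
  k=1: −1/(1!*1!*3!*0!*1!*3!) = -1/36
Σ = -5/288  ⇒  CG² = 18432/35*(-5/288)² = 10/63
CG = −√(10/63) = -0.398410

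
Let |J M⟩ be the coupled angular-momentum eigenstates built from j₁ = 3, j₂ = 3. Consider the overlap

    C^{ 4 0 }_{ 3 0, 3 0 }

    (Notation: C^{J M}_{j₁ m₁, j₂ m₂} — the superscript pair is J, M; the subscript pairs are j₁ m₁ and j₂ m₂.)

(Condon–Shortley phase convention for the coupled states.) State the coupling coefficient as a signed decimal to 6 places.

j₁+j₂−J=2  J+j₁−j₂=4  J−j₁+j₂=4  j₁+j₂+J+1=11
(j₁±m₁, j₂±m₂, J±M) = (3,3,3,3,4,4)
P² = 373248/1925
sum k=0..2:
  [0] +1/72 = 1/72
  [1] −1/16 = -1/16
  [2] +1/72 = 1/72
S = -5/144
C² = P²·S² = 18/77 ; C = -0.483494

-0.483494  (= −√(18/77))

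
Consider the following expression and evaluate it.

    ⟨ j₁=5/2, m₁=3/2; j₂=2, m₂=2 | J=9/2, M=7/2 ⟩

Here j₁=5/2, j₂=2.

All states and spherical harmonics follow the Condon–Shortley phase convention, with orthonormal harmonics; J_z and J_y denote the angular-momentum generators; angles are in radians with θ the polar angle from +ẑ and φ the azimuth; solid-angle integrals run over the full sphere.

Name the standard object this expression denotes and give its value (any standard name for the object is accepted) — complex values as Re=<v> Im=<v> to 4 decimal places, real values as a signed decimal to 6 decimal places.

Clebsch–Gordan coefficient, +√(5/9) ≈ +0.745356

This is a Clebsch–Gordan (vector-coupling) coefficient.
j₁+j₂−J=0  J+j₁−j₂=5  J−j₁+j₂=4  j₁+j₂+J+1=10
(j₁±m₁, j₂±m₂, J±M) = (4,1,4,0,8,1)
P² = 184320
sum k=0..0:
  [0] +1/576 = 1/576
S = 1/576
C² = P²·S² = 5/9 ; C = +0.745356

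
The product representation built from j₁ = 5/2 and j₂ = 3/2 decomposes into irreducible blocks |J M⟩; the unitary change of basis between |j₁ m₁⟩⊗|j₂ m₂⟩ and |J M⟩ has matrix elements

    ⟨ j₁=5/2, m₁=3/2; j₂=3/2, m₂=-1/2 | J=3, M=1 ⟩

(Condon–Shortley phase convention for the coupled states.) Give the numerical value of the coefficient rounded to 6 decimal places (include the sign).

+√(49/120) = +0.639010

j₁+j₂−J=1  J+j₁−j₂=4  J−j₁+j₂=2  j₁+j₂+J+1=8
(j₁±m₁, j₂±m₂, J±M) = (4,1,1,2,4,2)
P² = 96/5
sum k=0..1:
  [0] +1/6 = 1/6
  [1] −1/48 = -1/48
S = 7/48
C² = P²·S² = 49/120 ; C = +0.639010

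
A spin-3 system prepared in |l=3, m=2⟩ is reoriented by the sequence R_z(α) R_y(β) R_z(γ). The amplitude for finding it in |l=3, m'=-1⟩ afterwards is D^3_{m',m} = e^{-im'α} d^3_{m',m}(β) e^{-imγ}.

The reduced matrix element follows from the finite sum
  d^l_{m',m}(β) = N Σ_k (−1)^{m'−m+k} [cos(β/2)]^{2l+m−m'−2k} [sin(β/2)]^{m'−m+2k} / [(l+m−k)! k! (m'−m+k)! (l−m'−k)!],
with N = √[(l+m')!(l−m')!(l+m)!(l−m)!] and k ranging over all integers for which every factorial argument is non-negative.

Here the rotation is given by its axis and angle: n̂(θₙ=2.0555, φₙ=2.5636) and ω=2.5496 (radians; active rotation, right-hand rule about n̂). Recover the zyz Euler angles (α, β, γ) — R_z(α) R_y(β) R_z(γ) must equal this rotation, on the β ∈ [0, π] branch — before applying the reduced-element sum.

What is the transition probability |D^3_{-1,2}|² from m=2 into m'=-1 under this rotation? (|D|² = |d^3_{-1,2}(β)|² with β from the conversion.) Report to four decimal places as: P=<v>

Axis–angle → zyz. n̂ = (sinθₙcosφₙ, sinθₙsinφₙ, cosθₙ) = (-0.741085, +0.483412, -0.465946), ω = 2.5496.
R = I cosω + sinω [n̂]ₓ + (1−cosω) n̂n̂ᵀ gives
  R = [+0.175125, -0.395530, +0.901602; -0.915541, -0.402222, +0.001379; +0.362099, -0.825695, -0.432564]
β = atan2(√(R₁₃²+R₂₃²), R₃₃) = 2.018130; α = atan2(R₂₃, R₁₃) mod 2π = 0.001529; γ = atan2(R₃₂, −R₃₁) mod 2π = 4.299107
Split into d^3_{-1,2}(β=2.0181) × two z-phases.
c=cos(2.018130/2)=0.532652, s=sin(2.018130/2)=0.846334; N=√[2·24·120·1]=75.894664
The bounds max(0,m−m')=3 and min(l+m,l−m')=4 give 2 terms
  k=3: (−1)^0·75.8947/(12)·0.5327^3·0.8463^3 = +0.579411
  k=4: (−1)^1·75.8947/(24)·0.5327^1·0.8463^5 = -0.731397
d^3_{-1,2}(2.0181) = +0.579411 -0.731397 = -0.151986
|D^3_{-1,2}|² = |d^3_{-1,2}(β)|² = (-0.151986)² = 0.023100 (the z-rotation phases have unit modulus)

P=0.0231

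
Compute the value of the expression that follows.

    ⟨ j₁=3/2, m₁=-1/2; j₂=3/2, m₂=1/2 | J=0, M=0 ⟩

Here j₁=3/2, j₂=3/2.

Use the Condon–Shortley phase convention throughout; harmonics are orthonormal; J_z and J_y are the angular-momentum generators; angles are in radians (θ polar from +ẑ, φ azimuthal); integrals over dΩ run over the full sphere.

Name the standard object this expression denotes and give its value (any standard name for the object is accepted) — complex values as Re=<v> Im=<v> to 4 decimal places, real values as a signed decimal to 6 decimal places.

This is a Clebsch–Gordan (vector-coupling) coefficient.
√[1·3!0!0!/4! · 1!2!2!1!0!0!] = √(1)
  +(−1)^2/∏(2,1,0,0,0,0)! = 1/2  (running 1/2)
⟨..|..⟩ = √(1)·(1/2) = +0.500000

Clebsch–Gordan coefficient, +√(1/4) ≈ +0.500000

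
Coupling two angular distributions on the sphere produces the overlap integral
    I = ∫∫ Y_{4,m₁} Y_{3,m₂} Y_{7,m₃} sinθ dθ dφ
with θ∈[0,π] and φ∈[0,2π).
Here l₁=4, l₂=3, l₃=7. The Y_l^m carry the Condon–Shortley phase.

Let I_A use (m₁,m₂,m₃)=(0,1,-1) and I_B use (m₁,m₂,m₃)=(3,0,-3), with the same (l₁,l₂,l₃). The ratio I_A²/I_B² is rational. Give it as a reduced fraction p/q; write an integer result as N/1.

35/16

Shared (l₁,l₂,l₃)=(4,3,7): N and (l;000)² cancel in I_A²/I_B².
A: Δ = 0!·8!·6!/15! = 1/45045; Racah Σ t=0..0: t=0:+1/27648 = 1/27648; ⇒ 3j(4 3 7; 0 1 -1)² = 10/429, sgn +1
B: Δ = 0!·8!·6!/15! = 1/45045; Racah Σ t=0..0: t=0:+1/181440 = 1/181440; ⇒ 3j(4 3 7; 3 0 -3)² = 32/3003, sgn +1
I_A²/I_B² = (10/429)/(32/3003) = 35/16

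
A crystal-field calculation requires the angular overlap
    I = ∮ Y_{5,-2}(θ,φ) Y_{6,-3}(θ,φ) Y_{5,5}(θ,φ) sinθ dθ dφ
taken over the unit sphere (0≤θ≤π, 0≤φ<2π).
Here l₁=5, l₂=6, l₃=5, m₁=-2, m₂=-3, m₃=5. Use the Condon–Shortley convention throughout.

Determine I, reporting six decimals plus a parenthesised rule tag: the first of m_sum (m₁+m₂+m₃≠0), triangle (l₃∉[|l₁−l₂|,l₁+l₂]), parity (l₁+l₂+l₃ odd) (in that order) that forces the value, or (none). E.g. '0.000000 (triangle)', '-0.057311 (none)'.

Rules hold: Σm=0, L=16 even, 1≤5≤11.
N = 11·13·11 = 1573
Δ = 6!·4!·6!/17! = 1/28588560
Racah Σ t=1..5: t=1:−1/345600 t=2:+1/13824 t=3:−1/5184 t=4:+1/13824 t=5:−1/345600 = -7/129600
⇒ 3j(5 6 5; 0 0 0)² = 80/7293, sgn +1
Racah Σ t=3..3: t=3:−1/622080 = -1/622080
⇒ 3j(5 6 5; -2 -3 5)² = 105/4862, sgn -1
4πI² = N·(3j₀)²·(3jₘ)² = 1400/3757
I = -1·√(0.372638/4π) = -0.17220212
No selection rule forces the value: the integral is nonzero (none).

-0.172202 (none)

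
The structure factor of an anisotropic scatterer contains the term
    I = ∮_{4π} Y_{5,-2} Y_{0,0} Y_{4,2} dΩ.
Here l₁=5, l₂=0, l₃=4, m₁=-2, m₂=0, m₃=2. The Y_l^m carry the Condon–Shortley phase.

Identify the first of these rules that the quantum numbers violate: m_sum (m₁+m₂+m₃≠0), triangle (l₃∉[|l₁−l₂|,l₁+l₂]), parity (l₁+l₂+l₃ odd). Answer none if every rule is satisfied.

triangle

m₁+m₂+m₃ = -2 + 0 + 2 = 0  ✓
triangle: need |l₁−l₂| ≤ l₃ ≤ l₁+l₂ = [5,5]; l₃=4 is outside  ✗
parity: l₁+l₂+l₃ = 9 is odd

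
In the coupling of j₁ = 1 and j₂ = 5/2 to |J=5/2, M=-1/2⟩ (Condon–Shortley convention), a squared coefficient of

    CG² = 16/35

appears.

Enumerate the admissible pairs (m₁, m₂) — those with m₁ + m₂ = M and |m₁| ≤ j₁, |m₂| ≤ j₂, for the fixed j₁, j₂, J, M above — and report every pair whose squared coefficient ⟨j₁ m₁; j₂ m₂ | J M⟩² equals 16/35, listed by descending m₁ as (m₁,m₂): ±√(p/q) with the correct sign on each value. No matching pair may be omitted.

Admissible pairs with m₁+m₂ = M = -1/2: (-1,1/2), (0,-1/2), (1,-3/2)
  (m₁,m₂)=(1,-3/2): CG² = 16/35, CG = +√(16/35)   ← matches the target
  (m₁,m₂)=(0,-1/2): CG² = 1/35, CG = +√(1/35)
  (m₁,m₂)=(-1,1/2): CG² = 18/35, CG = −√(18/35)
Pairs with CG² = 16/35: (1,-3/2): +√(16/35)

(1,-3/2): +√(16/35)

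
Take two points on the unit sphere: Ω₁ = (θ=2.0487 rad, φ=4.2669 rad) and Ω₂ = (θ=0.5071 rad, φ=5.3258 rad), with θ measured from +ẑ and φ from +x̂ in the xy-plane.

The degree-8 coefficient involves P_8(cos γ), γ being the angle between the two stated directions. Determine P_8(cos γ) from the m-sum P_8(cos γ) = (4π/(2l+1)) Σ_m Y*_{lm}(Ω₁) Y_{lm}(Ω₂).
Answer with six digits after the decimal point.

-0.017630

Term-by-term m-sum for l=8 (normalisation 4π/17 = 0.739198):
  m=-8: (-0.181711+0.081653i) × (+0.000309+0.001565i) = -0.000184-0.000259i  (running Σ = -0.000184-0.000259i)
  m=-7: (-0.009562+0.412620i) × (+0.010492+0.004667i) = -0.002026+0.004284i  (running Σ = -0.002210+0.004025i)
  m=-6: (+0.357698+0.181095i) × (+0.044344-0.026513i) = +0.020663-0.001453i  (running Σ = +0.018453+0.002572i)
  m=-5: (+0.028269-0.021788i) × (+0.012101-0.162043i) = -0.003189-0.004844i  (running Σ = +0.015265-0.002272i)
  m=-4: (+0.070148+0.327252i) × (-0.277481-0.228060i) = +0.055168-0.106804i  (running Σ = +0.070433-0.109076i)
  m=-3: (+0.206461+0.049285i) × (-0.497810+0.137471i) = -0.109554+0.003848i  (running Σ = -0.039121-0.105229i)
  m=-2: (-0.149565+0.185022i) × (-0.116038+0.323934i) = -0.042580-0.069919i  (running Σ = -0.081700-0.175147i)
  m=-1: (+0.114198+0.239156i) × (-0.118217-0.167920i) = +0.026659-0.047448i  (running Σ = -0.055041-0.222596i)
  m=0: (-0.202231-0.000000i) × (-0.426404+0.000000i) = +0.086232+0.000000i  (running Σ = +0.031191-0.222596i)
  m=1: (-0.114198+0.239156i) × (+0.118217-0.167920i) = +0.026659+0.047448i  (running Σ = +0.057850-0.175147i)
  m=2: (-0.149565-0.185022i) × (-0.116038-0.323934i) = -0.042580+0.069919i  (running Σ = +0.015270-0.105229i)
  m=3: (-0.206461+0.049285i) × (+0.497810+0.137471i) = -0.109554-0.003848i  (running Σ = -0.094284-0.109076i)
  m=4: (+0.070148-0.327252i) × (-0.277481+0.228060i) = +0.055168+0.106804i  (running Σ = -0.039115-0.002272i)
  m=5: (-0.028269-0.021788i) × (-0.012101-0.162043i) = -0.003189+0.004844i  (running Σ = -0.042304+0.002572i)
  m=6: (+0.357698-0.181095i) × (+0.044344+0.026513i) = +0.020663+0.001453i  (running Σ = -0.021641+0.004025i)
  m=7: (+0.009562+0.412620i) × (-0.010492+0.004667i) = -0.002026-0.004284i  (running Σ = -0.023667-0.000259i)
  m=8: (-0.181711-0.081653i) × (+0.000309-0.001565i) = -0.000184+0.000259i  (running Σ = -0.023850+0.000000i)
Total Σ_m = -0.023850+0.000000i. Multiply by 0.739198: -0.017630+0.000000i. P_8(cos γ) = -0.017630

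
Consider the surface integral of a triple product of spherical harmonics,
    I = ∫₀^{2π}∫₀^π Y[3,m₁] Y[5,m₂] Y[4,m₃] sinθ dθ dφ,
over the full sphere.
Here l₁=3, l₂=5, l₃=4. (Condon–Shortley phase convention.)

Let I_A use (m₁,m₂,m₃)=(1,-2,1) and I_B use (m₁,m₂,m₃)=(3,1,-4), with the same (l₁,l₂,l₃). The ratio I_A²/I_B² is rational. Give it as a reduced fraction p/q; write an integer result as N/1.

128/15

Shared (l₁,l₂,l₃)=(3,5,4): N and (l;000)² cancel in I_A²/I_B².
A: Δ = 4!·2!·6!/13! = 1/180180; Racah Σ t=0..2: t=0:+1/1728 t=1:−1/288 t=2:+1/960 = -1/540; ⇒ 3j(3 5 4; 1 -2 1)² = 128/6435, sgn +1
B: Δ = 4!·2!·6!/13! = 1/180180; Racah Σ t=0..0: t=0:+1/34560 = 1/34560; ⇒ 3j(3 5 4; 3 1 -4)² = 1/429, sgn +1
I_A²/I_B² = (128/6435)/(1/429) = 128/15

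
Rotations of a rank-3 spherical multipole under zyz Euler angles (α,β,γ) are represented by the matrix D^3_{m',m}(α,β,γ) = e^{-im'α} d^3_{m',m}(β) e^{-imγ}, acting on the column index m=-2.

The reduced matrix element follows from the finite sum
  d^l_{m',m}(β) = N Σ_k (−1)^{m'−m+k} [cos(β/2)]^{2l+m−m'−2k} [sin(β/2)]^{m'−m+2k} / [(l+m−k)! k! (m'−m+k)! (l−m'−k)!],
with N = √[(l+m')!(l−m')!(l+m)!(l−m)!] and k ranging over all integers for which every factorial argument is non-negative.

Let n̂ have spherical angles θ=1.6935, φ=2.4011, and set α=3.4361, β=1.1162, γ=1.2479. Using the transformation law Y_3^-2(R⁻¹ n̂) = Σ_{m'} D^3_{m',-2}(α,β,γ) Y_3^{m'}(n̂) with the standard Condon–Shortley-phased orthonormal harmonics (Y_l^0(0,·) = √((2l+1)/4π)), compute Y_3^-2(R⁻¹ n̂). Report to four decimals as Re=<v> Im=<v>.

Re=0.0623 Im=-0.3385

Need the full column D^3_{m',-2} for m'=−3..3 at α=3.4361, β=1.1162, γ=1.2479.
cos(β/2)=0.848263, sin(β/2)=0.529575
d^3_{-3,-2}: single k=1 term ⇒ +0.569712;  D = +0.553689+0.134165i
d^3_{-2,-2}: k∈[0..1] ⇒ +0.372548 -0.726018 = -0.353470;  D = +0.352900-0.020059i
d^3_{-1,-2}: k∈[0..1] ⇒ -0.735496 +0.573330 = -0.162165;  D = -0.152262+0.055802i
d^3_{0,-2}: k∈[0..1] ⇒ +0.795313 -0.309979 = +0.485334;  D = -0.387599+0.292089i
d^3_{1,-2}: k∈[0..1] ⇒ -0.573330 +0.111730 = -0.461600;  D = -0.272134+0.372851i
d^3_{2,-2}: k∈[0..1] ⇒ +0.282971 -0.022058 = +0.260913;  D = -0.086024+0.246324i
d^3_{3,-2}: single k=0 term ⇒ -0.086546;  D = -0.003589+0.086471i
Y_3^{m'}(θ=1.6935,φ=2.4011) and Σ D·Y over m':
  (+0.5537+0.1342i)·(+0.2471-0.3245i)  (+0.3529-0.0201i)·(-0.0111-0.1227i)  (-0.1523+0.0558i)·(+0.2190+0.2002i)  (-0.3876+0.2921i)·(+0.1336+0.0000i)  (-0.2721+0.3729i)·(-0.2190+0.2002i)  (-0.0860+0.2463i)·(-0.0111+0.1227i)  (-0.0036+0.0865i)·(-0.2471-0.3245i)
Y_3^-2(R⁻¹ n̂) = +0.062312-0.338485i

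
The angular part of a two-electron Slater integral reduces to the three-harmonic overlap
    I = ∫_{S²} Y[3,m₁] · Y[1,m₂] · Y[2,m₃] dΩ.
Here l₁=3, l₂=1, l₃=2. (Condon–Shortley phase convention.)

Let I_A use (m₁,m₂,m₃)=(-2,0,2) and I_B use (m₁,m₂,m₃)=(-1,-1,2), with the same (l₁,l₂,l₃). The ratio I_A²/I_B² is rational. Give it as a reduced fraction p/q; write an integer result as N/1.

5/1

Same 3,1,2: normalisation and zero-m 3j drop out of the ratio.
A: Δ: 2! 4! 0! / 7! → 1/105; sum: t=1:−1/24 = -1/24; 3j²(3 1 2; -2 0 2) = Δ·Π!·Σ² = 1/21  (sign -1)
B: Δ: 2! 4! 0! / 7! → 1/105; sum: t=0:+1/48 = 1/48; 3j²(3 1 2; -1 -1 2) = Δ·Π!·Σ² = 1/105  (sign +1)
I_A²/I_B² = (1/21)/(1/105) = 5/1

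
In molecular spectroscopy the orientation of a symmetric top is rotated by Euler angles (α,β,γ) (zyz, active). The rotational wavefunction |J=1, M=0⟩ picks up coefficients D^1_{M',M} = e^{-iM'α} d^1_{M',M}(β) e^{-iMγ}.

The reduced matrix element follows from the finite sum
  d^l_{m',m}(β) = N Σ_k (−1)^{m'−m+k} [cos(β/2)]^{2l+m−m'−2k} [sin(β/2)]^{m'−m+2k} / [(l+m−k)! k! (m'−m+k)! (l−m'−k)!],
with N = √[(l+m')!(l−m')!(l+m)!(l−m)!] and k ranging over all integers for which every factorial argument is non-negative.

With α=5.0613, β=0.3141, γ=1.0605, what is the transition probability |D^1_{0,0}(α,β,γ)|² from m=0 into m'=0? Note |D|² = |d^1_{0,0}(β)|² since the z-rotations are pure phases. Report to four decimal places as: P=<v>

First d^1_{0,0}(β=0.3141), then the phase factors e^{-i(0)α} and e^{-i(0)γ}:
Half-angle: c=0.987693, s=0.156405. N=√(1·1·1·1)=1.000000
Admissible k: 0..1 (factorial args all ≥0)
  k=0: (−1)^0·1.0000/(1)·0.9877^2·0.1564^0 = +0.975537
  k=1: (−1)^1·1.0000/(1)·0.9877^0·0.1564^2 = -0.024463
d^1_{0,0}(0.3141) = +0.975537 -0.024463 = +0.951075
|D^1_{0,0}|² = |d^1_{0,0}(β)|² = (+0.951075)² = 0.904543 (the z-rotation phases have unit modulus)

P=0.9045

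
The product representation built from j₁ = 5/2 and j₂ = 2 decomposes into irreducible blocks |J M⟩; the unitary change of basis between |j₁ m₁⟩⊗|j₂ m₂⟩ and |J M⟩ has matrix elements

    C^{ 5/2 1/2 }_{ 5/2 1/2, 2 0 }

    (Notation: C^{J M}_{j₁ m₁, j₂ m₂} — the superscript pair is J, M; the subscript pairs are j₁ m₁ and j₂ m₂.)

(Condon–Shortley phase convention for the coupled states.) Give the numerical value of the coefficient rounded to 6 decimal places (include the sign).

j₁+j₂−J=2  J+j₁−j₂=3  J−j₁+j₂=2  j₁+j₂+J+1=8
(j₁±m₁, j₂±m₂, J±M) = (3,2,2,2,3,2)
P² = 72/35
sum k=0..2:
  [0] +1/8 = 1/8
  [1] −1/2 = -1/2
  [2] +1/24 = 1/24
S = -1/3
C² = P²·S² = 8/35 ; C = -0.478091

-0.478091  (= −√(8/35))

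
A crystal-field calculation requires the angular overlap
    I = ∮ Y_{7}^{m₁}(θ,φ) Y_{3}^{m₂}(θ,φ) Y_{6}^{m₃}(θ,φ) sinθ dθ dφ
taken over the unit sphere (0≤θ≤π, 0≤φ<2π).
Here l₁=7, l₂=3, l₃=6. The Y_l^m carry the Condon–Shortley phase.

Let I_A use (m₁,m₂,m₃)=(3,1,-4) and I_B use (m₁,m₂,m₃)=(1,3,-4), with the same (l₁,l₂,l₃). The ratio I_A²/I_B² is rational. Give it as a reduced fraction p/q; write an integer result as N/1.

36481/10125

Same 7,3,6: normalisation and zero-m 3j drop out of the ratio.
A: Δ: 4! 10! 2! / 17! → 1/2042040; sum: t=2:+1/645120 t=3:−1/2177280 t=4:+1/174182400 = 191/174182400; 3j²(7 3 6; 3 1 -4) = Δ·Π!·Σ² = 36481/2042040  (sign +1)
B: Δ: 4! 10! 2! / 17! → 1/2042040; sum: t=4:+1/3870720 = 1/3870720; 3j²(7 3 6; 1 3 -4) = Δ·Π!·Σ² = 675/136136  (sign +1)
I_A²/I_B² = (36481/2042040)/(675/136136) = 36481/10125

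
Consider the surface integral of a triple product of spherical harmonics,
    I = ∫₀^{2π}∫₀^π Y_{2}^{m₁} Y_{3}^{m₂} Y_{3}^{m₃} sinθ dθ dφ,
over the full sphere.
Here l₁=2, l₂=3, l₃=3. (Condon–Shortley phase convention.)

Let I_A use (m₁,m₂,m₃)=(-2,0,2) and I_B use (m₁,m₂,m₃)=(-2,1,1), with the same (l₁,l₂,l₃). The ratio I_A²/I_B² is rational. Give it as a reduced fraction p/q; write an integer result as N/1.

5/6

l's match ⇒ only the (l;m) 3-j factors differ between A and B.
A: triangle coeff Δ(2,3,3) = 1/3780; Σ_t [2,2]: t=2:+1/24 = 1/24; (3j)²=1/21 [(2 3 3; -2 0 2)], sign=-1
B: triangle coeff Δ(2,3,3) = 1/3780; Σ_t [2,2]: t=2:+1/16 = 1/16; (3j)²=2/35 [(2 3 3; -2 1 1)], sign=+1
I_A²/I_B² = (1/21)/(2/35) = 5/6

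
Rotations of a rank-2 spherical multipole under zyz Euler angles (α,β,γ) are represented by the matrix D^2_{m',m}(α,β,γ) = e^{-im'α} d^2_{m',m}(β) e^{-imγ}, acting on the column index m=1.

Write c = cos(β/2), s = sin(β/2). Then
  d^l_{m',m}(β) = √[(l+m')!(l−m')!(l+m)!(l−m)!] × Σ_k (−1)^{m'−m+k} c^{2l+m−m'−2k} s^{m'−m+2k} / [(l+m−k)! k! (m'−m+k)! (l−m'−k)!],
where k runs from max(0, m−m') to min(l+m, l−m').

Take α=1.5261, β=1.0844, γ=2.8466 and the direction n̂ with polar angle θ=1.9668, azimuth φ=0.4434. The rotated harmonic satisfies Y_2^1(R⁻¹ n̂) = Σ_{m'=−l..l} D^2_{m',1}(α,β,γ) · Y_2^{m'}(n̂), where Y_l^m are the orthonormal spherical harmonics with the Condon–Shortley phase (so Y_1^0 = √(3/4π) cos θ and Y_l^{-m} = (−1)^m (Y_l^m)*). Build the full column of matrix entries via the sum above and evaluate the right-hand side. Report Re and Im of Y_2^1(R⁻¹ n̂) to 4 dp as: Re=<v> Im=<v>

Need the full column D^2_{m',1} for m'=−2..2 at α=1.5261, β=1.0844, γ=2.8466.
cos(β/2)=0.856576, sin(β/2)=0.516022
d^2_{-2,1}: single k=3 term ⇒ +0.235396;  D = +0.230438+0.048057i
d^2_{-1,1}: k∈[2..3] ⇒ +0.586123 -0.070904 = +0.515218;  D = +0.127615-0.499164i
d^2_{0,1}: k∈[1..2] ⇒ +0.794402 -0.288300 = +0.506102;  D = -0.484241-0.147140i
d^2_{1,1}: k∈[0..1] ⇒ +0.538347 -0.586123 = -0.047775;  D = +0.015918-0.045045i
d^2_{2,1}: single k=0 term ⇒ -0.648627;  D = -0.601296-0.243228i
Y_2^{m'}(θ=1.9668,φ=0.4434) and Σ D·Y over m':
  (+0.2304+0.0481i)·(+0.2078-0.2548i)  (+0.1276-0.4992i)·(-0.2483+0.1180i)  (-0.4842-0.1471i)·(-0.1746+0.0000i)  (+0.0159-0.0450i)·(+0.2483+0.1180i)  (-0.6013-0.2432i)·(+0.2078+0.2548i)
Y_2^1(R⁻¹ n̂) = +0.118182-0.097105i

Re=0.1182 Im=-0.0971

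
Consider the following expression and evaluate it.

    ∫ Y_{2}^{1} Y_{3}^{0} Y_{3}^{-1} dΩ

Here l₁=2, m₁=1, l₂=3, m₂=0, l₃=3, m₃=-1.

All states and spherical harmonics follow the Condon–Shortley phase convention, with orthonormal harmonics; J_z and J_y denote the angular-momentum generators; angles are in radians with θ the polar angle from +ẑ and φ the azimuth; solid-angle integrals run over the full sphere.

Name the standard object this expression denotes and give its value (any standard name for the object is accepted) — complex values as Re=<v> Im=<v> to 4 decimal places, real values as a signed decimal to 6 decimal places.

This is a Gaunt coefficient — the integral of a triple product of spherical harmonics over the sphere.
m-sum 0 ✓  L=8 even ✓  1≤3≤5 ✓
Π(2lᵢ+1) = 5×7×7 = 245
triangle coeff Δ(2,3,3) = 1/3780
Σ_t [0,2]: t=0:+1/24 t=1:−1/4 t=2:+1/24 = -1/6
(3j)²=4/105 [(2 3 3; 0 0 0)], sign=+1
Σ_t [0,1]: t=0:+1/12 t=1:−1/8 = -1/24
(3j)²=1/210 [(2 3 3; 1 0 -1)], sign=-1
⇒ 4πI² = 2/45
I = (-1)√(2/45/(4π)) = -0.05947080

Gaunt coefficient, -0.059471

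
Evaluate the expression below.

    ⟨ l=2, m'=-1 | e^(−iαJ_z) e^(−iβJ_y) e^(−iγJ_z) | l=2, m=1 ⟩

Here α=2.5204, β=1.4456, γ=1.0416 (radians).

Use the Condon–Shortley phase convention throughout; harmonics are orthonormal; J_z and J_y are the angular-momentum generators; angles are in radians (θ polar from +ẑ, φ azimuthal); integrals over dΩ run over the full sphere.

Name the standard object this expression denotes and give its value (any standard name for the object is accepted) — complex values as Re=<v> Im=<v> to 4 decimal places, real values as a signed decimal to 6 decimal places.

This is a Wigner D-matrix element — the rotation-matrix element ⟨l m'| R(α,β,γ) |l m⟩ in the angular-momentum basis.
Split into d^2_{-1,1}(β=1.4456) × two z-phases.
With c≡cos(β/2)=0.749957 and s≡sin(β/2)=0.661487, N=[1·6·6·1]^{1/2}=6.000000
Admissible k: 2..3 (factorial args all ≥0)
  k=2: (−1)^0·6.0000/(2)·0.7500^2·0.6615^2 = +0.738306
  k=3: (−1)^1·6.0000/(6)·0.7500^0·0.6615^4 = -0.191463
d^2_{-1,1}(1.4456) = +0.738306 -0.191463 = +0.546842
Attach z-rotation phases: D = e^{-i(-1)(2.5204)}·(+0.546842)·e^{-i(1)(1.0416)} = +0.050237+0.544530i

Wigner D-matrix element, Re=0.0502 Im=0.5445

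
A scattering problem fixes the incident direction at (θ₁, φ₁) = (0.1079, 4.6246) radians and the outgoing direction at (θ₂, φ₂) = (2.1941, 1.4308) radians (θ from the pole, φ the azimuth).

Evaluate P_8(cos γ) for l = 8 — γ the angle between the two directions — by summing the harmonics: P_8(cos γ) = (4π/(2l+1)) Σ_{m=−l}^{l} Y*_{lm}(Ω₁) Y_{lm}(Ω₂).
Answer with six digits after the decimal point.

Expand P_8 via completeness: Σ_{m} conj(Y_{8,m}) at Ω₁ times Y_{8,m} at Ω₂ —
  term(m=-8) = +0.000000+0.000000i   from Y*(Ω₁)=+0.000000-0.000000i, Y(Ω₂)=+0.042425+0.087641i
  term(m=-7) = +0.000000+0.000000i   from Y*(Ω₁)=+0.000000+0.000000i, Y(Ω₂)=+0.232534-0.155971i
  term(m=-6) = +0.000003+0.000001i   from Y*(Ω₁)=-0.000007+0.000004i, Y(Ω₂)=-0.295963-0.330172i
  term(m=-5) = +0.000047+0.000013i   from Y*(Ω₁)=-0.000059-0.000125i, Y(Ω₂)=-0.227791+0.270453i
  term(m=-4) = -0.000079-0.000017i   from Y*(Ω₁)=+0.001658-0.000607i, Y(Ω₂)=-0.038953-0.024421i
  term(m=-3) = -0.005995-0.000947i   from Y*(Ω₁)=+0.004349+0.016128i, Y(Ω₂)=-0.148144+0.331745i
  term(m=-2) = -0.016636-0.001743i   from Y*(Ω₁)=-0.110485+0.019601i, Y(Ω₂)=+0.143264+0.041195i
  term(m=-1) = +0.144257+0.007538i   from Y*(Ω₁)=-0.042000-0.477192i, Y(Ω₂)=-0.042078+0.298601i
  term(m=+0) = +0.184558+0.000000i   from Y*(Ω₁)=+0.931728-0.000000i, Y(Ω₂)=+0.198081+0.000000i
  term(m=+1) = +0.144257-0.007538i   from Y*(Ω₁)=+0.042000-0.477192i, Y(Ω₂)=+0.042078+0.298601i
  term(m=+2) = -0.016636+0.001743i   from Y*(Ω₁)=-0.110485-0.019601i, Y(Ω₂)=+0.143264-0.041195i
  term(m=+3) = -0.005995+0.000947i   from Y*(Ω₁)=-0.004349+0.016128i, Y(Ω₂)=+0.148144+0.331745i
  term(m=+4) = -0.000079+0.000017i   from Y*(Ω₁)=+0.001658+0.000607i, Y(Ω₂)=-0.038953+0.024421i
  term(m=+5) = +0.000047-0.000013i   from Y*(Ω₁)=+0.000059-0.000125i, Y(Ω₂)=+0.227791+0.270453i
  term(m=+6) = +0.000003-0.000001i   from Y*(Ω₁)=-0.000007-0.000004i, Y(Ω₂)=-0.295963+0.330172i
  term(m=+7) = +0.000000-0.000000i   from Y*(Ω₁)=-0.000000+0.000000i, Y(Ω₂)=-0.232534-0.155971i
  term(m=+8) = +0.000000-0.000000i   from Y*(Ω₁)=+0.000000+0.000000i, Y(Ω₂)=+0.042425-0.087641i
Total Σ_m = +0.427754+0.000000i. Multiply by 0.739198: +0.316195+0.000000i. P_8(cos γ) = 0.316195

0.316195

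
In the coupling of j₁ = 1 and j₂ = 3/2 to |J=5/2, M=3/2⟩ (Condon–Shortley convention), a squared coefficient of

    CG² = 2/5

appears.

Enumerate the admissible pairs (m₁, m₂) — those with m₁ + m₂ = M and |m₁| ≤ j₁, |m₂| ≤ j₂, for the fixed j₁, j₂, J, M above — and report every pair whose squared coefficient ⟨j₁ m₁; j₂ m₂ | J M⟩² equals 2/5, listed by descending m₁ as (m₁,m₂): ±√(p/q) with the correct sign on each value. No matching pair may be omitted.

Admissible pairs with m₁+m₂ = M = 3/2: (0,3/2), (1,1/2)
  (m₁,m₂)=(1,1/2): CG² = 3/5, CG = +√(3/5)
  (m₁,m₂)=(0,3/2): CG² = 2/5, CG = +√(2/5)   ← matches the target
Pairs with CG² = 2/5: (0,3/2): +√(2/5)

(0,3/2): +√(2/5)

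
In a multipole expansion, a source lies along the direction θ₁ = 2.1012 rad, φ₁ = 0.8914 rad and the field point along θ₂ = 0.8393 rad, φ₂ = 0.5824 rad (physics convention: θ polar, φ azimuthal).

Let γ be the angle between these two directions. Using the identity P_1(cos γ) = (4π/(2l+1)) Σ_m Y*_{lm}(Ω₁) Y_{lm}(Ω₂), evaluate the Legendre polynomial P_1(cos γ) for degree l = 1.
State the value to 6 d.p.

0.273604

Addition theorem: P_1(cos γ) = (4π/3) Σ_m Y*_{lm}(Ω₁) Y_{lm}(Ω₂), m = −1…1:
  m=-1: Y*=(0.187256, 0.231849)  Y=(0.214723, -0.141417)  product (0.072995, 0.023302)
  m=+0: Y*=(-0.247175, -0.000000)  Y=(0.326379, 0.000000)  product (-0.080673, -0.000000)
  m=+1: Y*=(-0.187256, 0.231849)  Y=(-0.214723, -0.141417)  product (0.072995, -0.023302)
Σ over m = (0.065318, 0.000000); ×(4π/3) → (0.273604, 0.000000). Real part: 0.273604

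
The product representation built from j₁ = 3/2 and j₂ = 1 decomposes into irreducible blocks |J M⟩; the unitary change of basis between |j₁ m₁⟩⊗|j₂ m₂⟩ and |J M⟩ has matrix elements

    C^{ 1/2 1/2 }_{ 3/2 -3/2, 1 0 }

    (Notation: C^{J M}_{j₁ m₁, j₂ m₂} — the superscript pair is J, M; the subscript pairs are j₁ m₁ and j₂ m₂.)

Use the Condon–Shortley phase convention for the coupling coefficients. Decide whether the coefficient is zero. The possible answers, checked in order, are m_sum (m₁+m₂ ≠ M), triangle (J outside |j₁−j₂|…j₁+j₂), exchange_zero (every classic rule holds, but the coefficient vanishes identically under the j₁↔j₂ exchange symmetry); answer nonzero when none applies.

m-sum: m₁+m₂ = -3/2+0 = -3/2, M = 1/2  ✗ ⇒ coefficient is 0

m_sum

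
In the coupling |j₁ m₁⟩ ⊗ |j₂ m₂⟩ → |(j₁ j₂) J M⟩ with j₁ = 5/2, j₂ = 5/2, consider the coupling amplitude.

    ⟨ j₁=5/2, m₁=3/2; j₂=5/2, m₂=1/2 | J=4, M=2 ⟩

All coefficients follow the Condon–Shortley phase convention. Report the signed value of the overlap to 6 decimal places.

√[9·1!4!4!/10! · 4!1!3!2!6!2!] = √(20736/35)
  +(−1)^0/∏(0,1,1,3,3,1)! = 1/36  (running 1/36)
  +(−1)^1/∏(1,0,0,2,4,2)! = -1/96  (running 5/288)
⟨..|..⟩ = √(20736/35)·(5/288) = +0.422577

+√(5/28) ≈ +0.422577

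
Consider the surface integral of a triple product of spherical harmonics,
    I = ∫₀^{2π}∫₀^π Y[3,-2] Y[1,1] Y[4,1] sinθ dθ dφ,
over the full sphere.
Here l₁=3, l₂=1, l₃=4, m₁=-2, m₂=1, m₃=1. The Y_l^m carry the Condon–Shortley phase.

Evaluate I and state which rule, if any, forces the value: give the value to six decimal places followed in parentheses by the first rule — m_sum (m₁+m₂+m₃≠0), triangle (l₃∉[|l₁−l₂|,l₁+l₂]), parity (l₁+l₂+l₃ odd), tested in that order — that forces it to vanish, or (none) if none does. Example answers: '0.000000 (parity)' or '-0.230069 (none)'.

Checks pass: Σm=0; 8 even; l₃=4∈[2,4].
(2·3+1)(2·1+1)(2·4+1) = 189
Δ: 0! 6! 2! / 9! → 1/252
sum: t=0:+1/36 = 1/36
3j²(3 1 4; 0 0 0) = Δ·Π!·Σ² = 4/63  (sign +1)
sum: t=0:+1/240 = 1/240
3j²(3 1 4; -2 1 1) = Δ·Π!·Σ² = 1/84  (sign -1)
combine: 4πI² = 189·4/63·1/84 = 1/7
take √, sign -1: I = -0.10662181
No selection rule forces the value: the integral is nonzero (none).

-0.106622 (none)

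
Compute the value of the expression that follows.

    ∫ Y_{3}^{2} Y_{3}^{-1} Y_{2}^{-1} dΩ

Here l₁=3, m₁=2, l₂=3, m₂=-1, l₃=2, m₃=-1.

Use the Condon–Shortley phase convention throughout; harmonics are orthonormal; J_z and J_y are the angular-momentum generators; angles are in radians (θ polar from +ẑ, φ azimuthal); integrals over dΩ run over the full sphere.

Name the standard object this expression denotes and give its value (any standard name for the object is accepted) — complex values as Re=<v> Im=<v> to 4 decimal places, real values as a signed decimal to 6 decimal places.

Gaunt coefficient, +0.162868

This is a Gaunt coefficient — the integral of a triple product of spherical harmonics over the sphere.
Rules hold: Σm=0, L=8 even, 0≤2≤6.
N = 7·7·5 = 245
Δ = 4!·2!·2!/9! = 1/3780
Racah Σ t=1..3: t=1:−1/24 t=2:+1/4 t=3:−1/24 = 1/6
⇒ 3j(3 3 2; 0 0 0)² = 4/105, sgn +1
Racah Σ t=0..1: t=0:+1/48 t=1:−1/12 = -1/16
⇒ 3j(3 3 2; 2 -1 -1)² = 1/28, sgn +1
4πI² = N·(3j₀)²·(3jₘ)² = 1/3
I = +1·√(0.333333/4π) = 0.16286750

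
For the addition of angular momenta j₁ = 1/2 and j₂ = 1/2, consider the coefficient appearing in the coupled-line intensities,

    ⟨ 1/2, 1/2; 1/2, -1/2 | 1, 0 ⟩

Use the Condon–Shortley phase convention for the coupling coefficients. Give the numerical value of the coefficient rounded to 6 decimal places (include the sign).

+0.707107

triangle: 0!·1!·1!/3! = 1/6
(j±m)!: 1!·0!·0!·1!·1!·1! = 1
prefactor² = (2J+1)·Δ·N² = 1/2
  k=0: +1/(0!·0!·0!·0!·1!·1!) = 1
Σ = 1  ⇒  CG² = 1/2·1² = 1/2
CG = +√(1/2) = +0.707107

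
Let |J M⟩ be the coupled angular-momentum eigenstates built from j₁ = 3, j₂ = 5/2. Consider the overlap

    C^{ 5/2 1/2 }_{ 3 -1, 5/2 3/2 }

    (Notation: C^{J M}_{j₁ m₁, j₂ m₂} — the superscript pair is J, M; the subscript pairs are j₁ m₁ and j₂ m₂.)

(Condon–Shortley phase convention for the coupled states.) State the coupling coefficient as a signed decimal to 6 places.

+√(1/35) = +0.169031

triangle: 3!·3!·2!/9! = 72/362880
(j±m)!: 2!·4!·4!·1!·3!·2! = 13824
prefactor² = (2J+1)·Δ·N² = 576/35
  k=2: +1/(2!·1!·2!·2!·1!·0!) = 1/8
  k=3: −1/(3!·0!·1!·1!·2!·1!) = -1/12
Σ = 1/24  ⇒  CG² = 576/35·(1/24)² = 1/35
CG = +√(1/35) = +0.169031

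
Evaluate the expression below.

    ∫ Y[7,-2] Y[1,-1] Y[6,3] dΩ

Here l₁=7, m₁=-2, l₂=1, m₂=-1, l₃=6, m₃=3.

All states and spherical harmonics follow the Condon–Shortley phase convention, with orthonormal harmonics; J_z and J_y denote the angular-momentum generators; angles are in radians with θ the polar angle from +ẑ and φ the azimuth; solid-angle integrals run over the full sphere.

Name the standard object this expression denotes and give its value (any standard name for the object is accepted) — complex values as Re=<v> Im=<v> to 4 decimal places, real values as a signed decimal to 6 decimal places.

Gaunt coefficient, +0.110647

This is a Gaunt coefficient — the integral of a triple product of spherical harmonics over the sphere.
Rules hold: Σm=0, L=14 even, 6≤6≤8.
N = 15·3·13 = 585
Δ = 2!·12!·0!/15! = 1/1365
Racah Σ t=1..1: t=1:−1/518400 = -1/518400
⇒ 3j(7 1 6; 0 0 0)² = 7/195, sgn -1
Racah Σ t=0..0: t=0:+1/4354560 = 1/4354560
⇒ 3j(7 1 6; -2 -1 3)² = 2/273, sgn -1
4πI² = N·(3j₀)²·(3jₘ)² = 2/13
I = +1·√(0.153846/4π) = 0.11064668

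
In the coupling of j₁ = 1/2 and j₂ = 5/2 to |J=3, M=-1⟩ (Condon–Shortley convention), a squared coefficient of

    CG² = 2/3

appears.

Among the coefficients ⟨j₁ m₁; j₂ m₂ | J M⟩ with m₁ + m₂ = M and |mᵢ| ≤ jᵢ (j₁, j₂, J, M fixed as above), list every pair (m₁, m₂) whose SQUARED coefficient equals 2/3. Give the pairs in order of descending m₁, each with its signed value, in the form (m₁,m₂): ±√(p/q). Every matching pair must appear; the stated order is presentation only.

(-1/2,-1/2): +√(2/3)

Admissible pairs with m₁+m₂ = M = -1: (-1/2,-1/2), (1/2,-3/2)
  (m₁,m₂)=(1/2,-3/2): CG² = 1/3, CG = +√(1/3)
  (m₁,m₂)=(-1/2,-1/2): CG² = 2/3, CG = +√(2/3)   ← matches the target
Pairs with CG² = 2/3: (-1/2,-1/2): +√(2/3)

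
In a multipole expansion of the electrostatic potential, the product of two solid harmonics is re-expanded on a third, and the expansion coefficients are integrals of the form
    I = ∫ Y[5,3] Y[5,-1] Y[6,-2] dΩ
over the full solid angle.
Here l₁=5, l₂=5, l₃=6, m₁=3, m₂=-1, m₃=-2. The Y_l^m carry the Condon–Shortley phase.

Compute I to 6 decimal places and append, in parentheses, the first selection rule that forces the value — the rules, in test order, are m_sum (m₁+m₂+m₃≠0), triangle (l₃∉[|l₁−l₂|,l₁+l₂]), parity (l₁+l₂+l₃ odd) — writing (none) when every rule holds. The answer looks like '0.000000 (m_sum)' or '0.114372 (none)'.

m-sum 0 ✓  L=16 even ✓  0≤6≤10 ✓
Π(2lᵢ+1) = 11×11×13 = 1573
triangle coeff Δ(5,5,6) = 1/28588560
Σ_t [0,4]: t=0:+1/345600 t=1:−1/13824 t=2:+1/5184 t=3:−1/13824 t=4:+1/345600 = 7/129600
(3j)²=80/7293 [(5 5 6; 0 0 0)], sign=+1
Σ_t [0,2]: t=0:+1/55296 t=1:−1/25920 t=2:+1/138240 = -11/829440
(3j)²=11/1326 [(5 5 6; 3 -1 -2)], sign=-1
⇒ 4πI² = 4840/33813
I = (-1)√(4840/33813/(4π)) = -0.10672739
No selection rule forces the value: the integral is nonzero (none).

-0.106727 (none)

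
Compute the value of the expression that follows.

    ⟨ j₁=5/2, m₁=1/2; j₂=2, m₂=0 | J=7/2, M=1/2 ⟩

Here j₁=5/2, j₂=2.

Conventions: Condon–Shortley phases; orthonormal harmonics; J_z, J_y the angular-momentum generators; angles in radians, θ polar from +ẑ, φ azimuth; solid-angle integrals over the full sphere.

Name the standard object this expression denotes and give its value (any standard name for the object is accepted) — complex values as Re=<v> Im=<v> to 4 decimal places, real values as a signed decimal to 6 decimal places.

Clebsch–Gordan coefficient, +√(4/105) ≈ +0.195180

This is a Clebsch–Gordan (vector-coupling) coefficient.
j₁+j₂−J=1  J+j₁−j₂=4  J−j₁+j₂=3  j₁+j₂+J+1=9
(j₁±m₁, j₂±m₂, J±M) = (3,2,2,2,4,3)
P² = 768/35
sum k=0..1:
  [0] +1/8 = 1/8
  [1] −1/12 = -1/12
S = 1/24
C² = P²·S² = 4/105 ; C = +0.195180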